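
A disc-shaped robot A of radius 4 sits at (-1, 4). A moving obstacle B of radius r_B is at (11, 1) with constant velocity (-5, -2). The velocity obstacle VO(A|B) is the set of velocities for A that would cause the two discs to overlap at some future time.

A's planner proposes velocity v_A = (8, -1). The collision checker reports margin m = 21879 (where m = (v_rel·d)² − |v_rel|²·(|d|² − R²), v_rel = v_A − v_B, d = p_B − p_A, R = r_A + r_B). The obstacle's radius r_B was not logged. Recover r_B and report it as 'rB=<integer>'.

m = 21879
d = (12, -3);  v_rel = (13, 1),  |v_rel|² = 170
v_rel×d = (13)·(-3) − (1)·(12) = -51
since m = R²·170 − (-51)²:  R² = (2601 + 21879) / 170 = 144
R = √144 = 12  ⇒  r_B = 12 − 4 = 8

rB=8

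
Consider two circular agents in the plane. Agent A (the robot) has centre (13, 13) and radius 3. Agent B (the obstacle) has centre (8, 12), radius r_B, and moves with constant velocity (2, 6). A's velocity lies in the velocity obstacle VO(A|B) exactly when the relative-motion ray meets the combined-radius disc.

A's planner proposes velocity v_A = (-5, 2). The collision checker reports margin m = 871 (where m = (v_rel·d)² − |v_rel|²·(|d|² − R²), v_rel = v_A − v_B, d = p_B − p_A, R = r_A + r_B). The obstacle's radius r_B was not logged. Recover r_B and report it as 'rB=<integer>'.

m = 871
d = (-5, -1);  v_rel = (-7, -4),  |v_rel|² = 65
v_rel×d = (-7)·(-1) − (-4)·(-5) = -13
since m = R²·65 − (-13)²:  R² = (169 + 871) / 65 = 16
R = √16 = 4  ⇒  r_B = 4 − 3 = 1

rB=1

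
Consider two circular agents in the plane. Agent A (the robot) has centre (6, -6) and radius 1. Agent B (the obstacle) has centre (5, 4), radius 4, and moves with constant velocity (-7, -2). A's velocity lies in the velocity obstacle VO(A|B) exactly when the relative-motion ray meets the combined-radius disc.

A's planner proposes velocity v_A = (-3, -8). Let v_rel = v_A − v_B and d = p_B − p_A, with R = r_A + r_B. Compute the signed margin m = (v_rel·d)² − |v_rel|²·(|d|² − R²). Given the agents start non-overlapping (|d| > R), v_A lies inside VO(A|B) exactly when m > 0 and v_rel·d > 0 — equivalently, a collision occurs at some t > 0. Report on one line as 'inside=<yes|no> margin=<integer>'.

d = (-1, 10),  |d|² = 101;  R = 1+4 = 5,  c = 101−5² = 76
v_rel = (4, -6),  |v_rel|² = 52;  v_rel·d = (4)·(-1) + (-6)·(10) = -64
52·t² + 128·t + 76 = 0  ⇒  m = (-64)² − 52·76 = 144
m = 144 > 0,  v_rel·d = -64 < 0  ⇒  outside

inside=no margin=144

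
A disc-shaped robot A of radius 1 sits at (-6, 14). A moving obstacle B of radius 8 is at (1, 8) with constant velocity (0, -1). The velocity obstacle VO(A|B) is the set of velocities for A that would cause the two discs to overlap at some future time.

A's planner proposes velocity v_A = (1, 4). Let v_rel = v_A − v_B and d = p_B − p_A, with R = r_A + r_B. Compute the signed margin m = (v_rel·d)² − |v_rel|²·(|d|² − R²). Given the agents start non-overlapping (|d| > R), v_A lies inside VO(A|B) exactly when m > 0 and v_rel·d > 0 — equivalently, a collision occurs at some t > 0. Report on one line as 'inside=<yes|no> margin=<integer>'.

d = (7, -6),  |d|² = 85;  R = 1+8 = 9,  c = 85−9² = 4
v_rel = (1, 5),  |v_rel|² = 26;  v_rel·d = (1)·(7) + (5)·(-6) = -23
26·t² + 46·t + 4 = 0  ⇒  m = (-23)² − 26·4 = 425
m = 425 > 0,  v_rel·d = -23 < 0  ⇒  outside

inside=no margin=425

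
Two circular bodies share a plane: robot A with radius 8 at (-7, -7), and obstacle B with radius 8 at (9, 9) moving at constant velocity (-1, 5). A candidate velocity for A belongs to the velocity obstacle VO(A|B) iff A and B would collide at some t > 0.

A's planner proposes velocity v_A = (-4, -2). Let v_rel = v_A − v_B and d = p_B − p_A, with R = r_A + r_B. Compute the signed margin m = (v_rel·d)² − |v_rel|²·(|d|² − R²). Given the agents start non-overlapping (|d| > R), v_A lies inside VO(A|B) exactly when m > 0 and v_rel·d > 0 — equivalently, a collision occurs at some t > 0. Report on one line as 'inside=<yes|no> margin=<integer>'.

d = (16, 16),  |d|² = 512;  R = 8+8 = 16,  c = 512−16² = 256
v_rel = (-3, -7),  |v_rel|² = 58;  v_rel·d = (-3)·(16) + (-7)·(16) = -160
58·t² + 320·t + 256 = 0  ⇒  m = (-160)² − 58·256 = 10752
m = 10752 > 0,  v_rel·d = -160 < 0  ⇒  outside

inside=no margin=10752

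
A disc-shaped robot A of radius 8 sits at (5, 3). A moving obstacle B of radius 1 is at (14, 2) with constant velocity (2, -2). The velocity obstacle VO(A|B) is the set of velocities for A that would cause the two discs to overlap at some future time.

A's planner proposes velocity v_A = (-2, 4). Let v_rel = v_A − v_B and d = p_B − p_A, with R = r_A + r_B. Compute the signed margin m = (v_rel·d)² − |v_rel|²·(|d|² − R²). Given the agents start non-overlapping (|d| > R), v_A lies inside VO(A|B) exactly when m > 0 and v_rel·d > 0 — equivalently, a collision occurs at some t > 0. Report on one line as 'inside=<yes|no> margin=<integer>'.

d = (9, -1),  |d|² = 82;  R = 8+1 = 9,  c = 82−9² = 1
v_rel = (-4, 6),  |v_rel|² = 52;  v_rel·d = (-4)·(9) + (6)·(-1) = -42
52·t² + 84·t + 1 = 0  ⇒  m = (-42)² − 52·1 = 1712
m = 1712 > 0,  v_rel·d = -42 < 0  ⇒  outside

inside=no margin=1712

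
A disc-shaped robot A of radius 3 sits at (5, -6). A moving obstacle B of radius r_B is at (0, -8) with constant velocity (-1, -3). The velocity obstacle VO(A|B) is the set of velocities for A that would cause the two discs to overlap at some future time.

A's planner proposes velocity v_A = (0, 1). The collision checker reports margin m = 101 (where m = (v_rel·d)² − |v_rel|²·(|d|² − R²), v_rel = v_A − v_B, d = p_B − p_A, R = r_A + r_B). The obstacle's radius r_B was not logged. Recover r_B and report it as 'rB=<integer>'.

m = 101
d = (-5, -2);  v_rel = (1, 4),  |v_rel|² = 17
v_rel×d = (1)·(-2) − (4)·(-5) = 18
since m = R²·17 − 18²:  R² = (324 + 101) / 17 = 25
R = √25 = 5  ⇒  r_B = 5 − 3 = 2

rB=2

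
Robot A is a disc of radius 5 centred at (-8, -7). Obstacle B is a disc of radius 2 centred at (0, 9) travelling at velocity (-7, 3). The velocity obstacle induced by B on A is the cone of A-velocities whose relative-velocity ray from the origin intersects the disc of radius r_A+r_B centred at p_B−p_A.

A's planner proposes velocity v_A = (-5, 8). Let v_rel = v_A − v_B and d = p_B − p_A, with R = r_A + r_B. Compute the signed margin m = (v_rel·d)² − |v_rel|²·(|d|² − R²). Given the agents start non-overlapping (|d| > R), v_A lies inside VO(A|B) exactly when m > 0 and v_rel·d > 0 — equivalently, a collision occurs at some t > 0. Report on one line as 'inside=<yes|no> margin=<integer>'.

d = (8, 16),  |d|² = 320;  R = 5+2 = 7,  c = 320−7² = 271
v_rel = (2, 5),  |v_rel|² = 29;  v_rel·d = (2)·(8) + (5)·(16) = 96
29·t² − 192·t + 271 = 0  ⇒  m = 96² − 29·271 = 1357
m = 1357 > 0,  v_rel·d = 96 > 0  ⇒  inside

inside=yes margin=1357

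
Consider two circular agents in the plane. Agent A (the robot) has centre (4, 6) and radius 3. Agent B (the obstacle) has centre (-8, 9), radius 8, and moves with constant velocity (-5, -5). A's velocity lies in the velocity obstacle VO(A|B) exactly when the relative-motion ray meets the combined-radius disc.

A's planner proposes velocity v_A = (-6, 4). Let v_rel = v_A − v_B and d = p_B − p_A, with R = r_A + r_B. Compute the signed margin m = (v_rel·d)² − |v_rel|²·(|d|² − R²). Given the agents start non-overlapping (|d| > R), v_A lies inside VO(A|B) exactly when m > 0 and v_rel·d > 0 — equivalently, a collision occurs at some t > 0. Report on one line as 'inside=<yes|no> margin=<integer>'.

d = (-12, 3),  |d|² = 153;  R = 3+8 = 11,  c = 153−11² = 32
v_rel = (-1, 9),  |v_rel|² = 82;  v_rel·d = (-1)·(-12) + (9)·(3) = 39
82·t² − 78·t + 32 = 0  ⇒  m = 39² − 82·32 = -1103
m = -1103 < 0,  v_rel·d = 39 > 0  ⇒  outside

inside=no margin=-1103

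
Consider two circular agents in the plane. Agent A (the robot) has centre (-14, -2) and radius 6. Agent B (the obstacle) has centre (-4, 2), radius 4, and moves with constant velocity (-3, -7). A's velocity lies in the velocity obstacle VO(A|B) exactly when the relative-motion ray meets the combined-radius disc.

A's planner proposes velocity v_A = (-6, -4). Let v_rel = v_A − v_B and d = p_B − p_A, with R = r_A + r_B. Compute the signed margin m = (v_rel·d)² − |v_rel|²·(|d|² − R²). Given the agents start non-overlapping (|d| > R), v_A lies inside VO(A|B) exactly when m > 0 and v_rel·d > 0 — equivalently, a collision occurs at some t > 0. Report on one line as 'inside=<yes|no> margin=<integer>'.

d = (10, 4),  |d|² = 116;  R = 6+4 = 10,  c = 116−10² = 16
v_rel = (-3, 3),  |v_rel|² = 18;  v_rel·d = (-3)·(10) + (3)·(4) = -18
18·t² + 36·t + 16 = 0  ⇒  m = (-18)² − 18·16 = 36
m = 36 > 0,  v_rel·d = -18 < 0  ⇒  outside

inside=no margin=36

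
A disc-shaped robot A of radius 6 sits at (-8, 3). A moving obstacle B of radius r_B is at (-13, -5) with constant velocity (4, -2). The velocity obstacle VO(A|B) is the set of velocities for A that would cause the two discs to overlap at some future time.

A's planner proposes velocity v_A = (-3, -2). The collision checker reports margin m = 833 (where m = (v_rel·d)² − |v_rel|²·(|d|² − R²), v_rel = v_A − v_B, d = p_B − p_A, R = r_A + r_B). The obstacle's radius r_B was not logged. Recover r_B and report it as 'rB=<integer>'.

m = 833
d = (-5, -8);  v_rel = (-7, 0),  |v_rel|² = 49
v_rel×d = (-7)·(-8) − (0)·(-5) = 56
since m = R²·49 − 56²:  R² = (3136 + 833) / 49 = 81
R = √81 = 9  ⇒  r_B = 9 − 6 = 3

rB=3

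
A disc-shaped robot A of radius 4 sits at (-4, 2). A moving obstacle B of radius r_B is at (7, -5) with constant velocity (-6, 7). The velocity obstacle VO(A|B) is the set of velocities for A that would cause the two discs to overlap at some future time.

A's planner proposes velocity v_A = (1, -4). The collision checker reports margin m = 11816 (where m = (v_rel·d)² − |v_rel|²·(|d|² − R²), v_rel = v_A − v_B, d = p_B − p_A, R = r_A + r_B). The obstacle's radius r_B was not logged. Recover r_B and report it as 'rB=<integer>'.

m = 11816
d = (11, -7);  v_rel = (7, -11),  |v_rel|² = 170
v_rel×d = (7)·(-7) − (-11)·(11) = 72
since m = R²·170 − 72²:  R² = (5184 + 11816) / 170 = 100
R = √100 = 10  ⇒  r_B = 10 − 4 = 6

rB=6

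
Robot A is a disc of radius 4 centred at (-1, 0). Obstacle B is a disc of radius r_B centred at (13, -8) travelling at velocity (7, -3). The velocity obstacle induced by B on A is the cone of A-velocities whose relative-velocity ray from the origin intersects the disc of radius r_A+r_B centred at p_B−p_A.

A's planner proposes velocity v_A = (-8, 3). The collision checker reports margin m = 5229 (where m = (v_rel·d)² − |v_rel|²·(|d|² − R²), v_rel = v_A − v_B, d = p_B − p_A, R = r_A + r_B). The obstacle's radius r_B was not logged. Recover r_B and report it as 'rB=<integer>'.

m = 5229
d = (14, -8);  v_rel = (-15, 6),  |v_rel|² = 261
v_rel×d = (-15)·(-8) − (6)·(14) = 36
since m = R²·261 − 36²:  R² = (1296 + 5229) / 261 = 25
R = √25 = 5  ⇒  r_B = 5 − 4 = 1

rB=1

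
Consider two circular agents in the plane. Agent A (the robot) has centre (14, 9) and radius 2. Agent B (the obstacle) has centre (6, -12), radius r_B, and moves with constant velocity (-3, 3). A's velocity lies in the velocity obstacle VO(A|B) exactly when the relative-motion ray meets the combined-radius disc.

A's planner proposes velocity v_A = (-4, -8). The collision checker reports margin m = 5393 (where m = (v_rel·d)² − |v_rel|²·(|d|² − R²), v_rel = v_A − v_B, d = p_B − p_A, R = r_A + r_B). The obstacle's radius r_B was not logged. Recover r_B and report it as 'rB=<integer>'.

m = 5393
d = (-8, -21);  v_rel = (-1, -11),  |v_rel|² = 122
v_rel×d = (-1)·(-21) − (-11)·(-8) = -67
since m = R²·122 − (-67)²:  R² = (4489 + 5393) / 122 = 81
R = √81 = 9  ⇒  r_B = 9 − 2 = 7

rB=7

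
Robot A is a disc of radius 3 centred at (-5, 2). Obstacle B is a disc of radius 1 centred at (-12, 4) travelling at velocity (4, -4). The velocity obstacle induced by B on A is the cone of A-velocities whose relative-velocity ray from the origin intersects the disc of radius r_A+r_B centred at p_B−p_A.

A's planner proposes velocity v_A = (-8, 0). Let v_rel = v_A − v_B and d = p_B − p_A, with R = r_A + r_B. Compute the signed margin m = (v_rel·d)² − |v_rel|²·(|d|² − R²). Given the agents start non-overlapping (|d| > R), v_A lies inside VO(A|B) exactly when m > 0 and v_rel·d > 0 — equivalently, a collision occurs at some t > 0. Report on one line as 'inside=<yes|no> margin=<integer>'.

d = (-7, 2),  |d|² = 53;  R = 3+1 = 4,  c = 53−4² = 37
v_rel = (-12, 4),  |v_rel|² = 160;  v_rel·d = (-12)·(-7) + (4)·(2) = 92
160·t² − 184·t + 37 = 0  ⇒  m = 92² − 160·37 = 2544
m = 2544 > 0,  v_rel·d = 92 > 0  ⇒  inside

inside=yes margin=2544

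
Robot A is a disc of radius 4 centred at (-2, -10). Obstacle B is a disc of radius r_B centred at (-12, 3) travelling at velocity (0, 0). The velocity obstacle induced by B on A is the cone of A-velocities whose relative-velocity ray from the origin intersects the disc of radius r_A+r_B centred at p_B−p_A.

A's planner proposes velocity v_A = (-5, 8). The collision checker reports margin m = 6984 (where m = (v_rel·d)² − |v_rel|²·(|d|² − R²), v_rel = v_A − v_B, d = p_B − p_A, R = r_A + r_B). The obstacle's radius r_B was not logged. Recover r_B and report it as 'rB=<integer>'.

m = 6984
d = (-10, 13);  v_rel = (-5, 8),  |v_rel|² = 89
v_rel×d = (-5)·(13) − (8)·(-10) = 15
since m = R²·89 − 15²:  R² = (225 + 6984) / 89 = 81
R = √81 = 9  ⇒  r_B = 9 − 4 = 5

rB=5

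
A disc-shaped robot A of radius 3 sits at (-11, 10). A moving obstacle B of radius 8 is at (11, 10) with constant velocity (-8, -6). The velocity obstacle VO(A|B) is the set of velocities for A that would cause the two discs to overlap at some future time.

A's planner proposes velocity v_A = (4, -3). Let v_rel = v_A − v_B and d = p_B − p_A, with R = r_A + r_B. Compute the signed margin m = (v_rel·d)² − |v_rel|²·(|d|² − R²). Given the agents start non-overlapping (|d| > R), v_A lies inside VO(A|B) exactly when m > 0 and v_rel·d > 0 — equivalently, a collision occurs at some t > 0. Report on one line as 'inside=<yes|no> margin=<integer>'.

d = (22, 0),  |d|² = 484;  R = 3+8 = 11,  c = 484−11² = 363
v_rel = (12, 3),  |v_rel|² = 153;  v_rel·d = (12)·(22) + (3)·(0) = 264
153·t² − 528·t + 363 = 0  ⇒  m = 264² − 153·363 = 14157
m = 14157 > 0,  v_rel·d = 264 > 0  ⇒  inside

inside=yes margin=14157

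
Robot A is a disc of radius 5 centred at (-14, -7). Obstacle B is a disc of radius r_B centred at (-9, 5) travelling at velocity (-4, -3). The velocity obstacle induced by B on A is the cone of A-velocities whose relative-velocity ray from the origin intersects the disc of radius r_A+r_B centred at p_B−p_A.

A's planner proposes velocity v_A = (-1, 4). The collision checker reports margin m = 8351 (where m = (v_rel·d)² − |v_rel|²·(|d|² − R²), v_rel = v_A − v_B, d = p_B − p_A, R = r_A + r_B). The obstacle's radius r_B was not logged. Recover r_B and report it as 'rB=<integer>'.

m = 8351
d = (5, 12);  v_rel = (3, 7),  |v_rel|² = 58
v_rel×d = (3)·(12) − (7)·(5) = 1
since m = R²·58 − 1²:  R² = (1 + 8351) / 58 = 144
R = √144 = 12  ⇒  r_B = 12 − 5 = 7

rB=7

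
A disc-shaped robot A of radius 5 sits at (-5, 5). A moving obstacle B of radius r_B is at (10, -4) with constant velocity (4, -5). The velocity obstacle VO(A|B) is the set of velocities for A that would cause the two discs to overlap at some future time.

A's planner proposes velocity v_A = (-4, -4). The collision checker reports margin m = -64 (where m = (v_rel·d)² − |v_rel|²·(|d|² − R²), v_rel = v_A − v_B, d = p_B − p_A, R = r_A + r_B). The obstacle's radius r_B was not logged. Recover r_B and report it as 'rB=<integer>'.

m = -64
d = (15, -9);  v_rel = (-8, 1),  |v_rel|² = 65
v_rel×d = (-8)·(-9) − (1)·(15) = 57
since m = R²·65 − 57²:  R² = (3249 + -64) / 65 = 49
R = √49 = 7  ⇒  r_B = 7 − 5 = 2

rB=2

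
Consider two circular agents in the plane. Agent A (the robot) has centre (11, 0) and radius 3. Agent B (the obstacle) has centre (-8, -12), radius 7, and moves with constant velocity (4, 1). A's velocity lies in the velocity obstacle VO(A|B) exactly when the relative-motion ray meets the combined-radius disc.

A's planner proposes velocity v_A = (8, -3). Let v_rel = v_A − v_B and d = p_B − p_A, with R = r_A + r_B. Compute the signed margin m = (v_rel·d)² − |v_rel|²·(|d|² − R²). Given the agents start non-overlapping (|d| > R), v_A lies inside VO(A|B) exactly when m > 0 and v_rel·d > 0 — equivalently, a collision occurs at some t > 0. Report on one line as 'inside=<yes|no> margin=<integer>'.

d = (-19, -12),  |d|² = 505;  R = 3+7 = 10,  c = 505−10² = 405
v_rel = (4, -4),  |v_rel|² = 32;  v_rel·d = (4)·(-19) + (-4)·(-12) = -28
32·t² + 56·t + 405 = 0  ⇒  m = (-28)² − 32·405 = -12176
m = -12176 < 0,  v_rel·d = -28 < 0  ⇒  outside

inside=no margin=-12176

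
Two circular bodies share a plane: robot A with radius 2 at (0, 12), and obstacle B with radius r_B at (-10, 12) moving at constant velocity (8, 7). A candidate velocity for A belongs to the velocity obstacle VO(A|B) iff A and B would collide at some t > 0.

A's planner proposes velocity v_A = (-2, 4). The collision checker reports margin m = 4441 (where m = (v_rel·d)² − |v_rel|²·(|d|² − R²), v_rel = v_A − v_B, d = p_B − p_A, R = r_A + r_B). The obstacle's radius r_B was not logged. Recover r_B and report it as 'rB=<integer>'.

m = 4441
d = (-10, 0);  v_rel = (-10, -3),  |v_rel|² = 109
v_rel×d = (-10)·(0) − (-3)·(-10) = -30
since m = R²·109 − (-30)²:  R² = (900 + 4441) / 109 = 49
R = √49 = 7  ⇒  r_B = 7 − 2 = 5

rB=5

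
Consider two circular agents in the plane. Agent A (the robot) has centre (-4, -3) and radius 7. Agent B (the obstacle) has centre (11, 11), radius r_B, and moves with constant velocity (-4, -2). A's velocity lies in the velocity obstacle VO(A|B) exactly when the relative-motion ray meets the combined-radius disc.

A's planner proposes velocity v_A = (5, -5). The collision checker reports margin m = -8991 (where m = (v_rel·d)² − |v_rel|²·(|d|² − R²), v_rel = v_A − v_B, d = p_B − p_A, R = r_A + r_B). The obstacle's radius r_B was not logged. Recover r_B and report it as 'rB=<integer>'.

m = -8991
d = (15, 14);  v_rel = (9, -3),  |v_rel|² = 90
v_rel×d = (9)·(14) − (-3)·(15) = 171
since m = R²·90 − 171²:  R² = (29241 + -8991) / 90 = 225
R = √225 = 15  ⇒  r_B = 15 − 7 = 8

rB=8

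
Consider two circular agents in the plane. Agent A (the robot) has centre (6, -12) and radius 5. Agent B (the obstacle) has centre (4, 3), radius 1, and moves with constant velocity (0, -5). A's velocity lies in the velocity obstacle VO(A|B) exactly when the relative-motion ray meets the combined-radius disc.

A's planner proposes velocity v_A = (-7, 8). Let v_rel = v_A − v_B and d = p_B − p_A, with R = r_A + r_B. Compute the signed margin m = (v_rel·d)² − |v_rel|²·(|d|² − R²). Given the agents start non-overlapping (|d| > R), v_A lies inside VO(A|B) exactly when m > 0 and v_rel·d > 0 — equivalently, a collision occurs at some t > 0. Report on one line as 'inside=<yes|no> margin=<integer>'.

d = (-2, 15),  |d|² = 229;  R = 5+1 = 6,  c = 229−6² = 193
v_rel = (-7, 13),  |v_rel|² = 218;  v_rel·d = (-7)·(-2) + (13)·(15) = 209
218·t² − 418·t + 193 = 0  ⇒  m = 209² − 218·193 = 1607
m = 1607 > 0,  v_rel·d = 209 > 0  ⇒  inside

inside=yes margin=1607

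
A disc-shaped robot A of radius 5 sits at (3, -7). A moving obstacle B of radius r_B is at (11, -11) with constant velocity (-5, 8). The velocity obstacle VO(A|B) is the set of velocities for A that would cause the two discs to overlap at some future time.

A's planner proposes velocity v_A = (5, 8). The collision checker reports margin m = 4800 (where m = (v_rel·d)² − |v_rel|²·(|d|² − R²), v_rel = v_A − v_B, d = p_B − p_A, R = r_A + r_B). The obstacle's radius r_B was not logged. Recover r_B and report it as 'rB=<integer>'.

m = 4800
d = (8, -4);  v_rel = (10, 0),  |v_rel|² = 100
v_rel×d = (10)·(-4) − (0)·(8) = -40
since m = R²·100 − (-40)²:  R² = (1600 + 4800) / 100 = 64
R = √64 = 8  ⇒  r_B = 8 − 5 = 3

rB=3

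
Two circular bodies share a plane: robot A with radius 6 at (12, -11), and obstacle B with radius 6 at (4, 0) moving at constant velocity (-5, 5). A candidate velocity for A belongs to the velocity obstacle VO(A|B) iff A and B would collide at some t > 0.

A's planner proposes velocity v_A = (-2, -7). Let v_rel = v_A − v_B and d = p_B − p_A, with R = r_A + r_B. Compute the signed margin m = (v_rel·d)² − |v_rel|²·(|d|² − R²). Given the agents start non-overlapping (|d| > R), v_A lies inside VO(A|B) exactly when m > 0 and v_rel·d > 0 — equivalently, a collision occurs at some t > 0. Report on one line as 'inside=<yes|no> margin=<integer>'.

d = (-8, 11),  |d|² = 185;  R = 6+6 = 12,  c = 185−12² = 41
v_rel = (3, -12),  |v_rel|² = 153;  v_rel·d = (3)·(-8) + (-12)·(11) = -156
153·t² + 312·t + 41 = 0  ⇒  m = (-156)² − 153·41 = 18063
m = 18063 > 0,  v_rel·d = -156 < 0  ⇒  outside

inside=no margin=18063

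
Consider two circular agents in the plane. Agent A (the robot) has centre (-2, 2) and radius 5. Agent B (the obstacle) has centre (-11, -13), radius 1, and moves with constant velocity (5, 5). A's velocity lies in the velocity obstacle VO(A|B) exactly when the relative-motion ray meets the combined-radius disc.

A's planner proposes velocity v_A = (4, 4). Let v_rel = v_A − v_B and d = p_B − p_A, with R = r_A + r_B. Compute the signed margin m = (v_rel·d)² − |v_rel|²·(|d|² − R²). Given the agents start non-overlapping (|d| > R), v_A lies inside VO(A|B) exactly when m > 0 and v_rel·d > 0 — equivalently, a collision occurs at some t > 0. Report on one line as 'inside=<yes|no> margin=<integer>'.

d = (-9, -15),  |d|² = 306;  R = 5+1 = 6,  c = 306−6² = 270
v_rel = (-1, -1),  |v_rel|² = 2;  v_rel·d = (-1)·(-9) + (-1)·(-15) = 24
2·t² − 48·t + 270 = 0  ⇒  m = 24² − 2·270 = 36
m = 36 > 0,  v_rel·d = 24 > 0  ⇒  inside

inside=yes margin=36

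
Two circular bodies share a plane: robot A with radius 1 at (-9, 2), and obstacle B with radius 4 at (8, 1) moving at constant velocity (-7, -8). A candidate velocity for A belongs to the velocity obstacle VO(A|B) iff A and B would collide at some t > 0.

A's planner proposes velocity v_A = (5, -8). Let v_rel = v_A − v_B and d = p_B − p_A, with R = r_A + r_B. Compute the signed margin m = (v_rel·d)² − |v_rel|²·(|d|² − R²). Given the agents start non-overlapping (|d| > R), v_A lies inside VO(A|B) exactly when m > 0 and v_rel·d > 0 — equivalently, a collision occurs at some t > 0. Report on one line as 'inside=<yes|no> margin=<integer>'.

d = (17, -1),  |d|² = 290;  R = 1+4 = 5,  c = 290−5² = 265
v_rel = (12, 0),  |v_rel|² = 144;  v_rel·d = (12)·(17) + (0)·(-1) = 204
144·t² − 408·t + 265 = 0  ⇒  m = 204² − 144·265 = 3456
m = 3456 > 0,  v_rel·d = 204 > 0  ⇒  inside

inside=yes margin=3456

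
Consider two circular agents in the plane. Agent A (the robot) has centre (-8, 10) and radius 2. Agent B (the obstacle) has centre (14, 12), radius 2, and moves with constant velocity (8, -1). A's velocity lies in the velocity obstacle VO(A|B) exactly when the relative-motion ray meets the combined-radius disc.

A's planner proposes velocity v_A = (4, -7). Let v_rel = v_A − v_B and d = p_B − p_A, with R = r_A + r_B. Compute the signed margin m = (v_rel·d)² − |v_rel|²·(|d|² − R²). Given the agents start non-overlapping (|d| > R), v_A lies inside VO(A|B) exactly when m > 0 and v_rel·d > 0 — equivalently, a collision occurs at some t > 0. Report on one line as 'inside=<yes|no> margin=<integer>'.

d = (22, 2),  |d|² = 488;  R = 2+2 = 4,  c = 488−4² = 472
v_rel = (-4, -6),  |v_rel|² = 52;  v_rel·d = (-4)·(22) + (-6)·(2) = -100
52·t² + 200·t + 472 = 0  ⇒  m = (-100)² − 52·472 = -14544
m = -14544 < 0,  v_rel·d = -100 < 0  ⇒  outside

inside=no margin=-14544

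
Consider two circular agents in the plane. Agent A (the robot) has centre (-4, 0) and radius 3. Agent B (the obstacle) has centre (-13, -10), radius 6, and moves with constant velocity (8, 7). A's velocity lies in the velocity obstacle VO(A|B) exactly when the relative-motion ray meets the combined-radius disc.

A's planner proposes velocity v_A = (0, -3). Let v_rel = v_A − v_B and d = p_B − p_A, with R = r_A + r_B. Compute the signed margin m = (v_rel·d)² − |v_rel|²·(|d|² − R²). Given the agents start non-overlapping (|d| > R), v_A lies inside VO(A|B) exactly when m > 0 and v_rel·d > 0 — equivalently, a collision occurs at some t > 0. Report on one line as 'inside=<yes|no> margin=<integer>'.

d = (-9, -10),  |d|² = 181;  R = 3+6 = 9,  c = 181−9² = 100
v_rel = (-8, -10),  |v_rel|² = 164;  v_rel·d = (-8)·(-9) + (-10)·(-10) = 172
164·t² − 344·t + 100 = 0  ⇒  m = 172² − 164·100 = 13184
m = 13184 > 0,  v_rel·d = 172 > 0  ⇒  inside

inside=yes margin=13184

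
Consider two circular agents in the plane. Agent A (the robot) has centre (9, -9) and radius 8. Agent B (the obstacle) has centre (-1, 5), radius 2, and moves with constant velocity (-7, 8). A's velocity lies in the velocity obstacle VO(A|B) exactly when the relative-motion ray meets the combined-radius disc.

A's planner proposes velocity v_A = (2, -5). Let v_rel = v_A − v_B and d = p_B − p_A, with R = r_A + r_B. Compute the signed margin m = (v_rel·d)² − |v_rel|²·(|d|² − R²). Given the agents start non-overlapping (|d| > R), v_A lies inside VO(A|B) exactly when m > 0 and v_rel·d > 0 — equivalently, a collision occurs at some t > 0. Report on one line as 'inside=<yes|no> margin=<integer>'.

d = (-10, 14),  |d|² = 296;  R = 8+2 = 10,  c = 296−10² = 196
v_rel = (9, -13),  |v_rel|² = 250;  v_rel·d = (9)·(-10) + (-13)·(14) = -272
250·t² + 544·t + 196 = 0  ⇒  m = (-272)² − 250·196 = 24984
m = 24984 > 0,  v_rel·d = -272 < 0  ⇒  outside

inside=no margin=24984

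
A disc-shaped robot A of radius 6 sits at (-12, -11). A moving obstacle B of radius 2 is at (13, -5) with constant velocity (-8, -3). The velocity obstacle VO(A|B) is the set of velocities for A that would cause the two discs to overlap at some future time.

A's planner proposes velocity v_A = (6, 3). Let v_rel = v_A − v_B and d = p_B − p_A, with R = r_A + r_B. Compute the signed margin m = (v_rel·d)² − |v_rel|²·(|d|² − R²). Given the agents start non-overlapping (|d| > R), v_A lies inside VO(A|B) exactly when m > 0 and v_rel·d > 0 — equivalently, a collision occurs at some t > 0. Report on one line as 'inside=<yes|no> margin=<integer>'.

d = (25, 6),  |d|² = 661;  R = 6+2 = 8,  c = 661−8² = 597
v_rel = (14, 6),  |v_rel|² = 232;  v_rel·d = (14)·(25) + (6)·(6) = 386
232·t² − 772·t + 597 = 0  ⇒  m = 386² − 232·597 = 10492
m = 10492 > 0,  v_rel·d = 386 > 0  ⇒  inside

inside=yes margin=10492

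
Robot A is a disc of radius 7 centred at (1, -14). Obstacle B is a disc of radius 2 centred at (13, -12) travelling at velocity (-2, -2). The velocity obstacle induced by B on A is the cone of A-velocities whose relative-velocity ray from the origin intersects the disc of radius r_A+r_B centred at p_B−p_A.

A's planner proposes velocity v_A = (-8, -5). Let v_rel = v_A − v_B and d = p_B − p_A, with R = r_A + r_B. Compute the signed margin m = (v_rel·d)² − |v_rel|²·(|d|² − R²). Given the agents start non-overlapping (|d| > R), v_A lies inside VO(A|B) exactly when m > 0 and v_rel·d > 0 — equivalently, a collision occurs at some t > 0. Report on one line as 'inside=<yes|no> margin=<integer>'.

d = (12, 2),  |d|² = 148;  R = 7+2 = 9,  c = 148−9² = 67
v_rel = (-6, -3),  |v_rel|² = 45;  v_rel·d = (-6)·(12) + (-3)·(2) = -78
45·t² + 156·t + 67 = 0  ⇒  m = (-78)² − 45·67 = 3069
m = 3069 > 0,  v_rel·d = -78 < 0  ⇒  outside

inside=no margin=3069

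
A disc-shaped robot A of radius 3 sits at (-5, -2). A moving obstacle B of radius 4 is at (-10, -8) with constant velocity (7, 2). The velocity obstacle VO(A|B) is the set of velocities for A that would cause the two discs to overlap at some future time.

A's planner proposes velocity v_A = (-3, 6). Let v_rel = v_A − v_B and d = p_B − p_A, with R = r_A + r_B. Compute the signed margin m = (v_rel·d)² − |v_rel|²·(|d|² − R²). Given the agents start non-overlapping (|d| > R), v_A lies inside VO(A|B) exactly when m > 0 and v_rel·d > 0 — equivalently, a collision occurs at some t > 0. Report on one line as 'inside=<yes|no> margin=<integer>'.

d = (-5, -6),  |d|² = 61;  R = 3+4 = 7,  c = 61−7² = 12
v_rel = (-10, 4),  |v_rel|² = 116;  v_rel·d = (-10)·(-5) + (4)·(-6) = 26
116·t² − 52·t + 12 = 0  ⇒  m = 26² − 116·12 = -716
m = -716 < 0,  v_rel·d = 26 > 0  ⇒  outside

inside=no margin=-716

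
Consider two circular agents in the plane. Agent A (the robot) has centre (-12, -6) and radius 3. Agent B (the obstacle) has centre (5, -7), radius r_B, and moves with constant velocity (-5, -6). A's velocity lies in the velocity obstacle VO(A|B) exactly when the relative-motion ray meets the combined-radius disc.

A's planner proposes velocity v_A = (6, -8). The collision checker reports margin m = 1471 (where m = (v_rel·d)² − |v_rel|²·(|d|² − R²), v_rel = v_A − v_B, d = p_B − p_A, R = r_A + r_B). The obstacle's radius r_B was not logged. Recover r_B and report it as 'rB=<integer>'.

m = 1471
d = (17, -1);  v_rel = (11, -2),  |v_rel|² = 125
v_rel×d = (11)·(-1) − (-2)·(17) = 23
since m = R²·125 − 23²:  R² = (529 + 1471) / 125 = 16
R = √16 = 4  ⇒  r_B = 4 − 3 = 1

rB=1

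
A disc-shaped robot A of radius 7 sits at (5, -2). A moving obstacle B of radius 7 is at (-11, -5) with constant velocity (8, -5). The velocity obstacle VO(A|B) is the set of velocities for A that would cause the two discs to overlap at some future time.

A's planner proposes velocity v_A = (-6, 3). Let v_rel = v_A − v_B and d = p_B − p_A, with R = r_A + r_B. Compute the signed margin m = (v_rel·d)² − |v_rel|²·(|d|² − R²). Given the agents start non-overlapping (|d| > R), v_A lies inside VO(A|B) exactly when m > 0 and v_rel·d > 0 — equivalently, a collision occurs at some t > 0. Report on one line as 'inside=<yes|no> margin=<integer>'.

d = (-16, -3),  |d|² = 265;  R = 7+7 = 14,  c = 265−14² = 69
v_rel = (-14, 8),  |v_rel|² = 260;  v_rel·d = (-14)·(-16) + (8)·(-3) = 200
260·t² − 400·t + 69 = 0  ⇒  m = 200² − 260·69 = 22060
m = 22060 > 0,  v_rel·d = 200 > 0  ⇒  inside

inside=yes margin=22060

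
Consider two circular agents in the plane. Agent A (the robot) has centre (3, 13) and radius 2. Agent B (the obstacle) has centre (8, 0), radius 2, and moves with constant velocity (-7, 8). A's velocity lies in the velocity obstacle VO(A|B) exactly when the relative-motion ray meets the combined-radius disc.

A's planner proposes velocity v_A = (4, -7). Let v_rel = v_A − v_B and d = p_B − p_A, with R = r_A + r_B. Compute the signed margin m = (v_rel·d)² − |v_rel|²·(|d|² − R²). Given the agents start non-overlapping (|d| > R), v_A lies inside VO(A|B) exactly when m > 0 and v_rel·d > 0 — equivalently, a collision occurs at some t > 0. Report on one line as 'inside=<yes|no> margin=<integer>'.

d = (5, -13),  |d|² = 194;  R = 2+2 = 4,  c = 194−4² = 178
v_rel = (11, -15),  |v_rel|² = 346;  v_rel·d = (11)·(5) + (-15)·(-13) = 250
346·t² − 500·t + 178 = 0  ⇒  m = 250² − 346·178 = 912
m = 912 > 0,  v_rel·d = 250 > 0  ⇒  inside

inside=yes margin=912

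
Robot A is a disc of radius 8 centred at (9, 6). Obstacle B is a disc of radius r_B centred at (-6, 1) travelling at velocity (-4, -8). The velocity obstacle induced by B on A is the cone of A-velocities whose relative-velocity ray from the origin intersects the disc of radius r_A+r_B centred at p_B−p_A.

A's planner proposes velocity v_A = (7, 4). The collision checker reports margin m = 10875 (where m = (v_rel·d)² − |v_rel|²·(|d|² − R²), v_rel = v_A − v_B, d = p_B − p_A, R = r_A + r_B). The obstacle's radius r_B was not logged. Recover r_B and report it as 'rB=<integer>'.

m = 10875
d = (-15, -5);  v_rel = (11, 12),  |v_rel|² = 265
v_rel×d = (11)·(-5) − (12)·(-15) = 125
since m = R²·265 − 125²:  R² = (15625 + 10875) / 265 = 100
R = √100 = 10  ⇒  r_B = 10 − 8 = 2

rB=2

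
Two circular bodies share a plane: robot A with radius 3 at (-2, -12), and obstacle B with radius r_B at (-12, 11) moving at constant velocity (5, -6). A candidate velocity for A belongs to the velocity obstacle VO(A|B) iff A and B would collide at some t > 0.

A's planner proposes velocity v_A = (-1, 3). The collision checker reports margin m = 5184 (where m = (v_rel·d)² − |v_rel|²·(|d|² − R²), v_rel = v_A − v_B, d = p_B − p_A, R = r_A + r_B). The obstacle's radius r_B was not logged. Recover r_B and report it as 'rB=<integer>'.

m = 5184
d = (-10, 23);  v_rel = (-6, 9),  |v_rel|² = 117
v_rel×d = (-6)·(23) − (9)·(-10) = -48
since m = R²·117 − (-48)²:  R² = (2304 + 5184) / 117 = 64
R = √64 = 8  ⇒  r_B = 8 − 3 = 5

rB=5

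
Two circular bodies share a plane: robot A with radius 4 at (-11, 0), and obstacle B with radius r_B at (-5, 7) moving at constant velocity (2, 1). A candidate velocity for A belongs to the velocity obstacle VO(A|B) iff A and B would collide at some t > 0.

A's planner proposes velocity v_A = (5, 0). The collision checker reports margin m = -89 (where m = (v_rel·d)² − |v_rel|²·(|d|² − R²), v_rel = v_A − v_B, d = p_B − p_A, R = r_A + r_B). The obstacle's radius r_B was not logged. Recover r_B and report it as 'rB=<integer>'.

m = -89
d = (6, 7);  v_rel = (3, -1),  |v_rel|² = 10
v_rel×d = (3)·(7) − (-1)·(6) = 27
since m = R²·10 − 27²:  R² = (729 + -89) / 10 = 64
R = √64 = 8  ⇒  r_B = 8 − 4 = 4

rB=4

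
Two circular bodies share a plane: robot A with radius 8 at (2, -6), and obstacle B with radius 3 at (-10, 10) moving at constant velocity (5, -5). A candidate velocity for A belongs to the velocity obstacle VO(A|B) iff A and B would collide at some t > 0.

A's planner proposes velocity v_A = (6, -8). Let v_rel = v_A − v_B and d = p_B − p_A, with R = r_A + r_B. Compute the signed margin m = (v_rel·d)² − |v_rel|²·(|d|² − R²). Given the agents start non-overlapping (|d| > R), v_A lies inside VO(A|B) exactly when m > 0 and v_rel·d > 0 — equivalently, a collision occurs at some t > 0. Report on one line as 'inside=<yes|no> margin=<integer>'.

d = (-12, 16),  |d|² = 400;  R = 8+3 = 11,  c = 400−11² = 279
v_rel = (1, -3),  |v_rel|² = 10;  v_rel·d = (1)·(-12) + (-3)·(16) = -60
10·t² + 120·t + 279 = 0  ⇒  m = (-60)² − 10·279 = 810
m = 810 > 0,  v_rel·d = -60 < 0  ⇒  outside

inside=no margin=810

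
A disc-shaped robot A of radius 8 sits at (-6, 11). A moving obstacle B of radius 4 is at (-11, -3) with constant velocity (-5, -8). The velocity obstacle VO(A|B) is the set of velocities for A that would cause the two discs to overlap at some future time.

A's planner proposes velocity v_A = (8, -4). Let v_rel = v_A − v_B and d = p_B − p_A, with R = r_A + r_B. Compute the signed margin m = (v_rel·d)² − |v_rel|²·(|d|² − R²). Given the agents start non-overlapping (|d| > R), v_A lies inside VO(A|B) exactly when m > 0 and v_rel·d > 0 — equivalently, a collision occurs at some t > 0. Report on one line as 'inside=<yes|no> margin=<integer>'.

d = (-5, -14),  |d|² = 221;  R = 8+4 = 12,  c = 221−12² = 77
v_rel = (13, 4),  |v_rel|² = 185;  v_rel·d = (13)·(-5) + (4)·(-14) = -121
185·t² + 242·t + 77 = 0  ⇒  m = (-121)² − 185·77 = 396
m = 396 > 0,  v_rel·d = -121 < 0  ⇒  outside

inside=no margin=396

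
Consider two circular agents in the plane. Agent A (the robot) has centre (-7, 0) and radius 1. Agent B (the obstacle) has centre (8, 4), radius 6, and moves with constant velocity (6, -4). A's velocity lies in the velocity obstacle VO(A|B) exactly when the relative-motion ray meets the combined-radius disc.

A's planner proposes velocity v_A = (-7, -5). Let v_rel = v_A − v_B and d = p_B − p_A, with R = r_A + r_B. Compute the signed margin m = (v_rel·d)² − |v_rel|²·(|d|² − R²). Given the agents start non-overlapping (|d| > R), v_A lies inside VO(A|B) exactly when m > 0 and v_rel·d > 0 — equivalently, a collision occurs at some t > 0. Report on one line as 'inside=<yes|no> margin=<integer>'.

d = (15, 4),  |d|² = 241;  R = 1+6 = 7,  c = 241−7² = 192
v_rel = (-13, -1),  |v_rel|² = 170;  v_rel·d = (-13)·(15) + (-1)·(4) = -199
170·t² + 398·t + 192 = 0  ⇒  m = (-199)² − 170·192 = 6961
m = 6961 > 0,  v_rel·d = -199 < 0  ⇒  outside

inside=no margin=6961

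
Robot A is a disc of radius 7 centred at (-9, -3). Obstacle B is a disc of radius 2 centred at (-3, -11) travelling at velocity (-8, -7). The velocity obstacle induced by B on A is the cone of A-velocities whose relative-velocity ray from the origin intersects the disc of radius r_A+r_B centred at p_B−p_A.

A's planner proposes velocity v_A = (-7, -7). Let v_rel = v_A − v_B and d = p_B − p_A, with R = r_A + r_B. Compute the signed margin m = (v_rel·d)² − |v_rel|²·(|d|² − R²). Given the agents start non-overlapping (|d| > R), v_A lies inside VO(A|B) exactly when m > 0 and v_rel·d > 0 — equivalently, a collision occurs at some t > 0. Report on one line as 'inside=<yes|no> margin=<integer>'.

d = (6, -8),  |d|² = 100;  R = 7+2 = 9,  c = 100−9² = 19
v_rel = (1, 0),  |v_rel|² = 1;  v_rel·d = (1)·(6) + (0)·(-8) = 6
1·t² − 12·t + 19 = 0  ⇒  m = 6² − 1·19 = 17
m = 17 > 0,  v_rel·d = 6 > 0  ⇒  inside

inside=yes margin=17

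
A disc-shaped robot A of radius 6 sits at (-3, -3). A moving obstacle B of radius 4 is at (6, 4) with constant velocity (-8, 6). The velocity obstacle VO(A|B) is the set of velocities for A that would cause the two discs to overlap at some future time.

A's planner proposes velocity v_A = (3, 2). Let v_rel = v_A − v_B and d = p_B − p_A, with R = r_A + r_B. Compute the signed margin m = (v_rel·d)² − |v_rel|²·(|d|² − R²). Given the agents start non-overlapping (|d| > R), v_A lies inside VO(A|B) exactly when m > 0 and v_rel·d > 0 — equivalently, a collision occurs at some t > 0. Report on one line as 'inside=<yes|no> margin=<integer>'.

d = (9, 7),  |d|² = 130;  R = 6+4 = 10,  c = 130−10² = 30
v_rel = (11, -4),  |v_rel|² = 137;  v_rel·d = (11)·(9) + (-4)·(7) = 71
137·t² − 142·t + 30 = 0  ⇒  m = 71² − 137·30 = 931
m = 931 > 0,  v_rel·d = 71 > 0  ⇒  inside

inside=yes margin=931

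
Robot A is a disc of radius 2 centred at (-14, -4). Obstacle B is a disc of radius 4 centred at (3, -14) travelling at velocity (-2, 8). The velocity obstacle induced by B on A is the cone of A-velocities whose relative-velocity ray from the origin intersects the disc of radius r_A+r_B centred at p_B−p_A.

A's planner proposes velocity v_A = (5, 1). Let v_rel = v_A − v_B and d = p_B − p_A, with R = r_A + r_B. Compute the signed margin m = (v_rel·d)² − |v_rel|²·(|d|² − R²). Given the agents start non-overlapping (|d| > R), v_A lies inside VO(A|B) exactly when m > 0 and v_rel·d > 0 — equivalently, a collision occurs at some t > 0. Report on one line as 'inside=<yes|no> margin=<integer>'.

d = (17, -10),  |d|² = 389;  R = 2+4 = 6,  c = 389−6² = 353
v_rel = (7, -7),  |v_rel|² = 98;  v_rel·d = (7)·(17) + (-7)·(-10) = 189
98·t² − 378·t + 353 = 0  ⇒  m = 189² − 98·353 = 1127
m = 1127 > 0,  v_rel·d = 189 > 0  ⇒  inside

inside=yes margin=1127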